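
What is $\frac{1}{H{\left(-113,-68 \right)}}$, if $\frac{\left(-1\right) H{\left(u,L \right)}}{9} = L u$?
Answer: $- \frac{1}{69156} \approx -1.446 \cdot 10^{-5}$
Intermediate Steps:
$H{\left(u,L \right)} = - 9 L u$
$\frac{1}{H{\left(-113,-68 \right)}} = \frac{1}{\left(-9\right) \left(-68\right) \left(-113\right)} = \frac{1}{-69156} = - \frac{1}{69156}$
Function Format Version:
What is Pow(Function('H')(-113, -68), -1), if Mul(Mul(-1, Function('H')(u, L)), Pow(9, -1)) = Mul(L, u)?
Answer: Rational(-1, 69156) ≈ -1.4460e-5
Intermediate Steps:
Function('H')(u, L) = Mul(-9, L, u) (Function('H')(u, L) = Mul(-9, Mul(L, u)) = Mul(-9, L, u))
Pow(Function('H')(-113, -68), -1) = Pow(Mul(-9, -68, -113), -1) = Pow(-69156, -1) = Rational(-1, 69156)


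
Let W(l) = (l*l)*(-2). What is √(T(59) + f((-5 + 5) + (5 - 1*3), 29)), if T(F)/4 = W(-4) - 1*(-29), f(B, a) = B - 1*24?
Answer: I*√34 ≈ 5.8309*I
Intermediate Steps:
W(l) = -2*l² (W(l) = l²*(-2) = -2*l²)
f(B, a) = -24 + B (f(B, a) = B - 24 = -24 + B)
T(F) = -12 (T(F) = 4*(-2*(-4)² - 1*(-29)) = 4*(-2*16 + 29) = 4*(-32 + 29) = 4*(-3) = -12)
√(T(59) + f((-5 + 5) + (5 - 1*3), 29)) = √(-12 + (-24 + ((-5 + 5) + (5 - 1*3)))) = √(-12 + (-24 + (0 + (5 - 3)))) = √(-12 + (-24 + (0 + 2))) = √(-12 + (-24 + 2)) = √(-12 - 22) = √(-34) = I*√34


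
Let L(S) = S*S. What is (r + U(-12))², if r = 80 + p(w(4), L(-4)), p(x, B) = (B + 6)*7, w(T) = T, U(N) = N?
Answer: 49284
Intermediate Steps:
L(S) = S²
p(x, B) = 42 + 7*B (p(x, B) = (6 + B)*7 = 42 + 7*B)
r = 234 (r = 80 + (42 + 7*(-4)²) = 80 + (42 + 7*16) = 80 + (42 + 112) = 80 + 154 = 234)
(r + U(-12))² = (234 - 12)² = 222² = 49284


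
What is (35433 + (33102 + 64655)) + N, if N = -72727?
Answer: 60463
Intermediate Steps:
(35433 + (33102 + 64655)) + N = (35433 + (33102 + 64655)) - 72727 = (35433 + 97757) - 72727 = 133190 - 72727 = 60463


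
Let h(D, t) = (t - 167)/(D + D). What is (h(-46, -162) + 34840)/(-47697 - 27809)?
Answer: -3205609/6946552 ≈ -0.46147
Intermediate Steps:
h(D, t) = (-167 + t)/(2*D) (h(D, t) = (-167 + t)/((2*D)) = (-167 + t)*(1/(2*D)) = (-167 + t)/(2*D))
(h(-46, -162) + 34840)/(-47697 - 27809) = ((½)*(-167 - 162)/(-46) + 34840)/(-47697 - 27809) = ((½)*(-1/46)*(-329) + 34840)/(-75506) = (329/92 + 34840)*(-1/75506) = (3205609/92)*(-1/75506) = -3205609/6946552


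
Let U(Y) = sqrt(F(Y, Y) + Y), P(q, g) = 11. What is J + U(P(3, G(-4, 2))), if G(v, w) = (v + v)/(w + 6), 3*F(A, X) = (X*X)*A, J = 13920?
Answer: 13920 + 2*sqrt(1023)/3 ≈ 13941.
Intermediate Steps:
F(A, X) = A*X**2/3 (F(A, X) = ((X*X)*A)/3 = (X**2*A)/3 = (A*X**2)/3 = A*X**2/3)
G(v, w) = 2*v/(6 + w) (G(v, w) = (2*v)/(6 + w) = 2*v/(6 + w))
U(Y) = sqrt(Y + Y**3/3) (U(Y) = sqrt(Y*Y**2/3 + Y) = sqrt(Y**3/3 + Y) = sqrt(Y + Y**3/3))
J + U(P(3, G(-4, 2))) = 13920 + sqrt(11 + (1/3)*11**3) = 13920 + sqrt(11 + (1/3)*1331) = 13920 + sqrt(11 + 1331/3) = 13920 + sqrt(1364/3) = 13920 + 2*sqrt(1023)/3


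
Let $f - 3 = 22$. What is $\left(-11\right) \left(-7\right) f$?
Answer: $1925$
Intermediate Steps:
$f = 25$ ($f = 3 + 22 = 25$)
$\left(-11\right) \left(-7\right) f = \left(-11\right) \left(-7\right) 25 = 77 \cdot 25 = 1925$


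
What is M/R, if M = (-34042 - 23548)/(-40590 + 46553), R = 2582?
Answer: -28795/7698233 ≈ -0.0037405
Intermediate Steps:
M = -57590/5963 ≈ -9.6579
M/R = -57590/5963/2582 = -57590/5963*1/2582 = -28795/7698233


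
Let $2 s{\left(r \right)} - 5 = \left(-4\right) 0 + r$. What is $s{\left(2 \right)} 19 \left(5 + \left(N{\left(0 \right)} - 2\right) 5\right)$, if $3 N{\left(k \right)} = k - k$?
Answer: $- \frac{665}{2} \approx -332.5$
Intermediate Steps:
$s{\left(r \right)} = \frac{5}{2} + \frac{r}{2}$ ($s{\left(r \right)} = \frac{5}{2} + \frac{\left(-4\right) 0 + r}{2} = \frac{5}{2} + \frac{0 + r}{2} = \frac{5}{2} + \frac{r}{2}$)
$N{\left(k \right)} = 0$ ($N{\left(k \right)} = \frac{k - k}{3} = \frac{1}{3} \cdot 0 = 0$)
$s{\left(2 \right)} 19 \left(5 + \left(N{\left(0 \right)} - 2\right) 5\right) = \left(\frac{5}{2} + \frac{1}{2} \cdot 2\right) 19 \left(5 + \left(0 - 2\right) 5\right) = \left(\frac{5}{2} + 1\right) 19 \left(5 - 10\right) = \frac{7}{2} \cdot 19 \left(5 - 10\right) = \frac{133}{2} \left(-5\right) = - \frac{665}{2}$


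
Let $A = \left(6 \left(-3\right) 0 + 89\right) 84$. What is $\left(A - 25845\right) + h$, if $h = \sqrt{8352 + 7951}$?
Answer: $-18369 + \sqrt{16303} \approx -18241.0$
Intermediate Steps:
$h = \sqrt{16303} \approx 127.68$
$A = 7476$ ($A = \left(\left(-18\right) 0 + 89\right) 84 = \left(0 + 89\right) 84 = 89 \cdot 84 = 7476$)
$\left(A - 25845\right) + h = \left(7476 - 25845\right) + \sqrt{16303} = -18369 + \sqrt{16303}$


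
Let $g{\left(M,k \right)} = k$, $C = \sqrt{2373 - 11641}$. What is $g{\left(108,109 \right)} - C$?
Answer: $109 - 2 i \sqrt{2317} \approx 109.0 - 96.271 i$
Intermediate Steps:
$C = 2 i \sqrt{2317}$ ($C = \sqrt{-9268} = 2 i \sqrt{2317} \approx 96.271 i$)
$g{\left(108,109 \right)} - C = 109 - 2 i \sqrt{2317}$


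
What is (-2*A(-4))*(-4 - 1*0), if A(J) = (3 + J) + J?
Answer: -40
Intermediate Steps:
A(J) = 3 + 2*J
(-2*A(-4))*(-4 - 1*0) = (-2*(3 + 2*(-4)))*(-4 - 1*0) = (-2*(3 - 8))*(-4 + 0) = -2*(-5)*(-4) = 10*(-4) = -40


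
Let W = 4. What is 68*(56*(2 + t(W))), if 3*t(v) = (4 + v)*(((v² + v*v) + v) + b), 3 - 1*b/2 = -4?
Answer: 1546048/3 ≈ 5.1535e+5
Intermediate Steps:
b = 14 (b = 6 - 2*(-4) = 6 + 8 = 14)
t(v) = (4 + v)*(14 + v + 2*v²)/3 (t(v) = ((4 + v)*(((v² + v*v) + v) + 14))/3 = ((4 + v)*(((v² + v²) + v) + 14))/3 = ((4 + v)*((2*v² + v) + 14))/3 = ((4 + v)*((v + 2*v²) + 14))/3 = ((4 + v)*(14 + v + 2*v²))/3 = (4 + v)*(14 + v + 2*v²)/3)
68*(56*(2 + t(W))) = 68*(56*(2 + (56/3 + 3*4² + 6*4 + (⅔)*4³))) = 68*(56*(2 + (56/3 + 3*16 + 24 + (⅔)*64))) = 68*(56*(2 + (56/3 + 48 + 24 + 128/3))) = 68*(56*(2 + 400/3)) = 68*(56*(406/3)) = 68*(22736/3) = 1546048/3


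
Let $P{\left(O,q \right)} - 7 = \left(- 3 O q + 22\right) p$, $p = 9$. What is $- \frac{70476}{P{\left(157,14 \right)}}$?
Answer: $\frac{70476}{59141} \approx 1.1917$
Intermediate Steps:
$P{\left(O,q \right)} = 205 - 27 O q$ ($P{\left(O,q \right)} = 7 + \left(- 3 O q + 22\right) 9 = 7 + \left(22 - 3 O q\right) 9 = 7 - \left(-198 + 27 O q\right) = 205 - 27 O q$)
$- \frac{70476}{P{\left(157,14 \right)}} = - \frac{70476}{205 - 4239 \cdot 14} = - \frac{70476}{205 - 59346} = - \frac{70476}{-59141} = \left(-70476\right) \left(- \frac{1}{59141}\right) = \frac{70476}{59141}$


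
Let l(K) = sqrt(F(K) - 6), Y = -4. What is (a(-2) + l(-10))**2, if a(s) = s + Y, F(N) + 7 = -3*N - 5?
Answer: 48 - 24*sqrt(3) ≈ 6.4308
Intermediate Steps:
F(N) = -12 - 3*N (F(N) = -7 + (-3*N - 5) = -7 + (-5 - 3*N) = -12 - 3*N)
l(K) = sqrt(-18 - 3*K) (l(K) = sqrt((-12 - 3*K) - 6) = sqrt(-18 - 3*K))
a(s) = -4 + s (a(s) = s - 4 = -4 + s)
(a(-2) + l(-10))**2 = ((-4 - 2) + sqrt(-18 - 3*(-10)))**2 = (-6 + sqrt(-18 + 30))**2 = (-6 + sqrt(12))**2 = (-6 + 2*sqrt(3))**2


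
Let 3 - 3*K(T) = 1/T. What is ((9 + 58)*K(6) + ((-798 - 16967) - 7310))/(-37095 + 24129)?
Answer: 450211/233388 ≈ 1.9290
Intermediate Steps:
K(T) = 1 - 1/(3*T)
((9 + 58)*K(6) + ((-798 - 16967) - 7310))/(-37095 + 24129) = ((9 + 58)*((-1/3 + 6)/6) + ((-798 - 16967) - 7310))/(-37095 + 24129) = (67*((1/6)*(17/3)) + (-17765 - 7310))/(-12966) = (67*(17/18) - 25075)*(-1/12966) = (1139/18 - 25075)*(-1/12966) = -450211/18*(-1/12966) = 450211/233388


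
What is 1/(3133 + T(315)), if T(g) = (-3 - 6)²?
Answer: 1/3214 ≈ 0.00031114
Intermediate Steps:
T(g) = 81 (T(g) = (-9)² = 81)
1/(3133 + T(315)) = 1/(3133 + 81) = 1/3214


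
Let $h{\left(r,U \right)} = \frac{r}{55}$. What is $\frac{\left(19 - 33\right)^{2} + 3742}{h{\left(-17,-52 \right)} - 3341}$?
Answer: $- \frac{108295}{91886} \approx -1.1786$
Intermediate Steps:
$h{\left(r,U \right)} = \frac{r}{55}$ ($h{\left(r,U \right)} = r \frac{1}{55} = \frac{r}{55}$)
$\frac{\left(19 - 33\right)^{2} + 3742}{h{\left(-17,-52 \right)} - 3341} = \frac{\left(19 - 33\right)^{2} + 3742}{\frac{1}{55} \left(-17\right) - 3341} = \frac{\left(-14\right)^{2} + 3742}{- \frac{17}{55} - 3341} = \frac{196 + 3742}{- \frac{183772}{55}} = 3938 \left(- \frac{55}{183772}\right) = - \frac{108295}{91886}$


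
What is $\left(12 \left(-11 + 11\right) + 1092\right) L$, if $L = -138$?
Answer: $-150696$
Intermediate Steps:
$\left(12 \left(-11 + 11\right) + 1092\right) L = \left(12 \left(-11 + 11\right) + 1092\right) \left(-138\right) = \left(12 \cdot 0 + 1092\right) \left(-138\right) = \left(0 + 1092\right) \left(-138\right) = 1092 \left(-138\right) = -150696$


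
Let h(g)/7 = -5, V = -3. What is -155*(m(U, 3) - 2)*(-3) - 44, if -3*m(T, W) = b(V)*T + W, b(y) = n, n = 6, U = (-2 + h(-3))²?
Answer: -1274609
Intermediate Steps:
h(g) = -35 (h(g) = 7*(-5) = -35)
U = 1369 (U = (-2 - 35)² = (-37)² = 1369)
b(y) = 6
m(T, W) = -2*T - W/3 (m(T, W) = -(6*T + W)/3 = -(W + 6*T)/3 = -2*T - W/3)
-155*(m(U, 3) - 2)*(-3) - 44 = -155*((-2*1369 - ⅓*3) - 2)*(-3) - 44 = -155*((-2738 - 1) - 2)*(-3) - 44 = -155*(-2739 - 2)*(-3) - 44 = -(-424855)*(-3) - 44 = -155*8223 - 44 = -1274565 - 44 = -1274609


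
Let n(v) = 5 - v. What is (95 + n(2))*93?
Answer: 9114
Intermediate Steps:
(95 + n(2))*93 = (95 + (5 - 1*2))*93 = (95 + (5 - 2))*93 = (95 + 3)*93 = 98*93 = 9114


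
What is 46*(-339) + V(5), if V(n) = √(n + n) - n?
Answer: -15599 + √10 ≈ -15596.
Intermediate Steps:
V(n) = -n + √2*√n (V(n) = √(2*n) - n = √2*√n - n = -n + √2*√n)
46*(-339) + V(5) = 46*(-339) + (-1*5 + √2*√5) = -15594 + (-5 + √10) = -15599 + √10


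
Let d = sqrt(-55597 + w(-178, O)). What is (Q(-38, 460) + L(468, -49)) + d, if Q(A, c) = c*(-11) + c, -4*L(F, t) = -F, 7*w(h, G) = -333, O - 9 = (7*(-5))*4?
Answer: -4483 + 2*I*sqrt(681646)/7 ≈ -4483.0 + 235.89*I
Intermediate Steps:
O = -131 (O = 9 + (7*(-5))*4 = 9 - 35*4 = 9 - 140 = -131)
w(h, G) = -333/7 (w(h, G) = (1/7)*(-333) = -333/7)
L(F, t) = F/4 (L(F, t) = -(-1)*F/4 = F/4)
Q(A, c) = -10*c (Q(A, c) = -11*c + c = -10*c)
d = 2*I*sqrt(681646)/7 (d = sqrt(-55597 - 333/7) = sqrt(-389512/7) = 2*I*sqrt(681646)/7 ≈ 235.89*I)
(Q(-38, 460) + L(468, -49)) + d = (-10*460 + (1/4)*468) + 2*I*sqrt(681646)/7 = (-4600 + 117) + 2*I*sqrt(681646)/7 = -4483 + 2*I*sqrt(681646)/7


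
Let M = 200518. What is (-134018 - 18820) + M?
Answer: 47680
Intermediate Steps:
(-134018 - 18820) + M = (-134018 - 18820) + 200518 = -152838 + 200518 = 47680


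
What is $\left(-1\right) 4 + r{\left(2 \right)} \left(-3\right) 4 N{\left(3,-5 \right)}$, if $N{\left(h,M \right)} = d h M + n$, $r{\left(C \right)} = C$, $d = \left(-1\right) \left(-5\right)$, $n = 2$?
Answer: $1748$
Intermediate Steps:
$d = 5$
$N{\left(h,M \right)} = 2 + 5 M h$ ($N{\left(h,M \right)} = 5 h M + 2 = 5 M h + 2 = 2 + 5 M h$)
$\left(-1\right) 4 + r{\left(2 \right)} \left(-3\right) 4 N{\left(3,-5 \right)} = \left(-1\right) 4 + 2 \left(-3\right) 4 \left(2 + 5 \left(-5\right) 3\right) = -4 + 2 \left(- 12 \left(2 - 75\right)\right) = -4 + 2 \left(\left(-12\right) \left(-73\right)\right) = -4 + 2 \cdot 876 = -4 + 1752 = 1748$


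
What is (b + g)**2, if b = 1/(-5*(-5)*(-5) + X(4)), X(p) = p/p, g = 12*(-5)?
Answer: 55368481/15376 ≈ 3601.0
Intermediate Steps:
g = -60
X(p) = 1
b = -1/124 (b = 1/(-5*(-5)*(-5) + 1) = 1/(25*(-5) + 1) = 1/(-125 + 1) = 1/(-124) = -1/124 ≈ -0.0080645)
(b + g)**2 = (-1/124 - 60)**2 = (-7441/124)**2 = 55368481/15376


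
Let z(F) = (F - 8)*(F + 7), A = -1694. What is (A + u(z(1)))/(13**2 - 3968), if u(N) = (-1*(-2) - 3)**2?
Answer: 1693/3799 ≈ 0.44564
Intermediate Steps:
z(F) = (-8 + F)*(7 + F)
u(N) = 1 (u(N) = (2 - 3)**2 = (-1)**2 = 1)
(A + u(z(1)))/(13**2 - 3968) = (-1694 + 1)/(13**2 - 3968) = -1693/(169 - 3968) = -1693/(-3799) = -1693*(-1/3799) = 1693/3799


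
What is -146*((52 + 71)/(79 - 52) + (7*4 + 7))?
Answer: -51976/9 ≈ -5775.1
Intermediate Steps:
-146*((52 + 71)/(79 - 52) + (7*4 + 7)) = -146*(123/27 + (28 + 7)) = -146*(123*(1/27) + 35) = -146*(41/9 + 35) = -146*356/9 = -51976/9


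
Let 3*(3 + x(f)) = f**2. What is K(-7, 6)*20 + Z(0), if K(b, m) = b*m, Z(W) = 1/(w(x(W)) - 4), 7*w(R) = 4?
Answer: -20167/24 ≈ -840.29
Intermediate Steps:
x(f) = -3 + f**2/3
w(R) = 4/7 (w(R) = (1/7)*4 = 4/7)
Z(W) = -7/24 (Z(W) = 1/(4/7 - 4) = 1/(-24/7) = -7/24)
K(-7, 6)*20 + Z(0) = -7*6*20 - 7/24 = -42*20 - 7/24 = -840 - 7/24 = -20167/24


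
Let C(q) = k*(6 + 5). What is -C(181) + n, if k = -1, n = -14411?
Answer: -14400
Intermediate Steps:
C(q) = -11 (C(q) = -(6 + 5) = -1*11 = -11)
-C(181) + n = -1*(-11) - 14411 = 11 - 14411 = -14400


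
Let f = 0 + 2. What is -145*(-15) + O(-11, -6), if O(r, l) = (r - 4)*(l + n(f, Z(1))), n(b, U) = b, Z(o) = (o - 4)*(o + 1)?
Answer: 2235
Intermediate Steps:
Z(o) = (1 + o)*(-4 + o) (Z(o) = (-4 + o)*(1 + o) = (1 + o)*(-4 + o))
f = 2
O(r, l) = (-4 + r)*(2 + l) (O(r, l) = (r - 4)*(l + 2) = (-4 + r)*(2 + l))
-145*(-15) + O(-11, -6) = -145*(-15) + (-8 - 4*(-6) + 2*(-11) - 6*(-11)) = 2175 + (-8 + 24 - 22 + 66) = 2175 + 60 = 2235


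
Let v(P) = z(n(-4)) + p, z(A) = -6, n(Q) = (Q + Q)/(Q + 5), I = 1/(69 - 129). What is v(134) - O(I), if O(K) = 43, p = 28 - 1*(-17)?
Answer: -4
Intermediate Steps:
p = 45 (p = 28 + 17 = 45)
I = -1/60 (I = 1/(-60) = -1/60 ≈ -0.016667)
n(Q) = 2*Q/(5 + Q) (n(Q) = (2*Q)/(5 + Q) = 2*Q/(5 + Q))
v(P) = 39 (v(P) = -6 + 45 = 39)
v(134) - O(I) = 39 - 1*43 = 39 - 43 = -4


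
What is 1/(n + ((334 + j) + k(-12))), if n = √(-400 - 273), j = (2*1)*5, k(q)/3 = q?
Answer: 308/95537 - I*√673/95537 ≈ 0.0032239 - 0.00027154*I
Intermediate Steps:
k(q) = 3*q
j = 10 (j = 2*5 = 10)
n = I*√673 (n = √(-673) = I*√673 ≈ 25.942*I)
1/(n + ((334 + j) + k(-12))) = 1/(I*√673 + ((334 + 10) + 3*(-12))) = 1/(I*√673 + (344 - 36)) = 1/(I*√673 + 308) = 1/(308 + I*√673)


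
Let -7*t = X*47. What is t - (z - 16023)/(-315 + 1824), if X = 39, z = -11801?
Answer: -2571229/10563 ≈ -243.42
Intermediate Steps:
t = -1833/7 (t = -39*47/7 = -⅐*1833 = -1833/7 ≈ -261.86)
t - (z - 16023)/(-315 + 1824) = -1833/7 - (-11801 - 16023)/(-315 + 1824) = -1833/7 - (-27824)/1509 = -1833/7 - 1*(-27824/1509) = -1833/7 + 27824/1509 = -2571229/10563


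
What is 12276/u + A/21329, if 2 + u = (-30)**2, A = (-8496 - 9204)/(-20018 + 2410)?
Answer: 576300390429/42156725842 ≈ 13.670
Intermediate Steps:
A = 4425/4402 (A = -17700/(-17608) = -17700*(-1/17608) = 4425/4402 ≈ 1.0052)
u = 898 (u = -2 + (-30)**2 = -2 + 900 = 898)
12276/u + A/21329 = 12276/898 + (4425/4402)/21329 = 12276*(1/898) + (4425/4402)*(1/21329) = 6138/449 + 4425/93890258 = 576300390429/42156725842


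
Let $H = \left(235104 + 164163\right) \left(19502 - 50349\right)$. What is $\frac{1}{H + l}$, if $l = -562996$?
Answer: $- \frac{1}{12316752145} \approx -8.119 \cdot 10^{-11}$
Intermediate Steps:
$H = -12316189149$ ($H = 399267 \left(-30847\right) = -12316189149$)
$\frac{1}{H + l} = \frac{1}{-12316189149 - 562996} = \frac{1}{-12316752145} = - \frac{1}{12316752145}$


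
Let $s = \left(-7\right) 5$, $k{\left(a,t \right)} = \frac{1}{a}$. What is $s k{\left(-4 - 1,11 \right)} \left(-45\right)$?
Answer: $-315$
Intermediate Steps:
$s = -35$
$s k{\left(-4 - 1,11 \right)} \left(-45\right) = - \frac{35}{-4 - 1} \left(-45\right) = - \frac{35}{-5} \left(-45\right) = \left(-35\right) \left(- \frac{1}{5}\right) \left(-45\right) = 7 \left(-45\right) = -315$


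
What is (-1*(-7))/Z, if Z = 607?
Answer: 7/607 ≈ 0.011532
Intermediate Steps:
(-1*(-7))/Z = -1*(-7)/607 = 7*(1/607) = 7/607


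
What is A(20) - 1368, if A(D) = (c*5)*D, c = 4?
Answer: -968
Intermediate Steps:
A(D) = 20*D (A(D) = (4*5)*D = 20*D)
A(20) - 1368 = 20*20 - 1368 = 400 - 1368 = -968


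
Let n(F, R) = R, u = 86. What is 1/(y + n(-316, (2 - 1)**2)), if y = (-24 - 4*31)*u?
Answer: -1/12727 ≈ -7.8573e-5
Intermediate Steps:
y = -12728 (y = (-24 - 4*31)*86 = (-24 - 124)*86 = -148*86 = -12728)
1/(y + n(-316, (2 - 1)**2)) = 1/(-12728 + (2 - 1)**2) = 1/(-12728 + 1**2) = 1/(-12728 + 1) = 1/(-12727) = -1/12727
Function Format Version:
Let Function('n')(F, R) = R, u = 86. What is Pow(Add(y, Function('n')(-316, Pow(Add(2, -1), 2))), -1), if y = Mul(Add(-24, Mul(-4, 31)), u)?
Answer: Rational(-1, 12727) ≈ -7.8573e-5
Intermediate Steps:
y = -12728 (y = Mul(Add(-24, Mul(-4, 31)), 86) = Mul(Add(-24, -124), 86) = Mul(-148, 86) = -12728)
Pow(Add(y, Function('n')(-316, Pow(Add(2, -1), 2))), -1) = Pow(Add(-12728, Pow(Add(2, -1), 2)), -1) = Pow(Add(-12728, Pow(1, 2)), -1) = Pow(Add(-12728, 1), -1) = Pow(-12727, -1) = Rational(-1, 12727)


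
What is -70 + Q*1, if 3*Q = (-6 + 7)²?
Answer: -209/3 ≈ -69.667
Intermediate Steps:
Q = ⅓ (Q = (-6 + 7)²/3 = (⅓)*1² = (⅓)*1 = ⅓ ≈ 0.33333)
-70 + Q*1 = -70 + (⅓)*1 = -70 + ⅓ = -209/3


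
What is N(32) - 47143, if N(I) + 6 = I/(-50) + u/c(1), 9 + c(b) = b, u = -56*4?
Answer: -1178041/25 ≈ -47122.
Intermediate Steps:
u = -224
c(b) = -9 + b
N(I) = 22 - I/50 (N(I) = -6 + (I/(-50) - 224/(-9 + 1)) = -6 + (I*(-1/50) - 224/(-8)) = -6 + (-I/50 - 224*(-⅛)) = -6 + (-I/50 + 28) = -6 + (28 - I/50) = 22 - I/50)
N(32) - 47143 = (22 - 1/50*32) - 47143 = (22 - 16/25) - 47143 = 534/25 - 47143 = -1178041/25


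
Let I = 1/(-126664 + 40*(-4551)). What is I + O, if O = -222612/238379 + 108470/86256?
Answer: 128407027341463/396715877449056 ≈ 0.32368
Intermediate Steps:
I = -1/308704 (I = 1/(-126664 - 182040) = 1/(-308704) = -1/308704 ≈ -3.2393e-6)
O = 3327674729/10280809512 (O = -222612*1/238379 + 108470*(1/86256) = -222612/238379 + 54235/43128 = 3327674729/10280809512 ≈ 0.32368)
I + O = -1/308704 + 3327674729/10280809512 = 128407027341463/396715877449056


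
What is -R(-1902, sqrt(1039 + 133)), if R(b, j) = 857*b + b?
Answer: 1631916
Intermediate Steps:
R(b, j) = 858*b
-R(-1902, sqrt(1039 + 133)) = -858*(-1902) = -1*(-1631916) = 1631916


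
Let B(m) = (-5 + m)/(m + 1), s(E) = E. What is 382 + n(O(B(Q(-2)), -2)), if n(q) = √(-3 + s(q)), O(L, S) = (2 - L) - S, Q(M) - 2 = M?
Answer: 382 + √6 ≈ 384.45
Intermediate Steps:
Q(M) = 2 + M
B(m) = (-5 + m)/(1 + m)
O(L, S) = 2 - L - S
n(q) = √(-3 + q)
382 + n(O(B(Q(-2)), -2)) = 382 + √(-3 + (2 - (-5 + (2 - 2))/(1 + (2 - 2)) - 1*(-2))) = 382 + √(-3 + (2 - (-5 + 0)/(1 + 0) + 2)) = 382 + √(-3 + (2 - (-5)/1 + 2)) = 382 + √(-3 + (2 - (-5) + 2)) = 382 + √(-3 + (2 - 1*(-5) + 2)) = 382 + √(-3 + (2 + 5 + 2)) = 382 + √(-3 + 9) = 382 + √6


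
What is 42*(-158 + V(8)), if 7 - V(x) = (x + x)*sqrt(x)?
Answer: -6342 - 1344*sqrt(2) ≈ -8242.7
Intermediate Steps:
V(x) = 7 - 2*x**(3/2) (V(x) = 7 - (x + x)*sqrt(x) = 7 - 2*x*sqrt(x) = 7 - 2*x**(3/2))
42*(-158 + V(8)) = 42*(-158 + (7 - 32*sqrt(2))) = 42*(-151 - 32*sqrt(2)) = -6342 - 1344*sqrt(2)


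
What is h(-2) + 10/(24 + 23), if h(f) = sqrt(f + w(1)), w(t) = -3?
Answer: 10/47 + I*sqrt(5) ≈ 0.21277 + 2.2361*I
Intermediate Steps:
h(f) = sqrt(-3 + f) (h(f) = sqrt(f - 3) = sqrt(-3 + f))
h(-2) + 10/(24 + 23) = sqrt(-3 - 2) + 10/(24 + 23) = sqrt(-5) + 10/47 = I*sqrt(5) + 10*(1/47) = I*sqrt(5) + 10/47 = 10/47 + I*sqrt(5)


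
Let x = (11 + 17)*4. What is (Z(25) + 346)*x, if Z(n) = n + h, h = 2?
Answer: 41776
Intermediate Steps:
x = 112 (x = 28*4 = 112)
Z(n) = 2 + n (Z(n) = n + 2 = 2 + n)
(Z(25) + 346)*x = ((2 + 25) + 346)*112 = (27 + 346)*112 = 373*112 = 41776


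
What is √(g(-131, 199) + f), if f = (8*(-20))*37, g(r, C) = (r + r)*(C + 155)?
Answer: 2*I*√24667 ≈ 314.11*I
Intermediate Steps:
g(r, C) = 2*r*(155 + C) (g(r, C) = (2*r)*(155 + C) = 2*r*(155 + C))
f = -5920 (f = -160*37 = -5920)
√(g(-131, 199) + f) = √(2*(-131)*(155 + 199) - 5920) = √(2*(-131)*354 - 5920) = √(-92748 - 5920) = √(-98668) = 2*I*√24667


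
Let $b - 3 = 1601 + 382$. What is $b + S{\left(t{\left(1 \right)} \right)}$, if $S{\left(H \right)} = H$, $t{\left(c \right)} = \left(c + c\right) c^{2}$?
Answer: $1988$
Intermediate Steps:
$t{\left(c \right)} = 2 c^{3}$ ($t{\left(c \right)} = 2 c c^{2} = 2 c^{3}$)
$b = 1986$ ($b = 3 + \left(1601 + 382\right) = 3 + 1983 = 1986$)
$b + S{\left(t{\left(1 \right)} \right)} = 1986 + 2 \cdot 1^{3} = 1986 + 2 \cdot 1 = 1986 + 2 = 1988$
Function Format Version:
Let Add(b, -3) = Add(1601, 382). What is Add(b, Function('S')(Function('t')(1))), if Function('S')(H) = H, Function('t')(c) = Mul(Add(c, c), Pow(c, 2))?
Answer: 1988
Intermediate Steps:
Function('t')(c) = Mul(2, Pow(c, 3)) (Function('t')(c) = Mul(Mul(2, c), Pow(c, 2)) = Mul(2, Pow(c, 3)))
b = 1986 (b = Add(3, Add(1601, 382)) = Add(3, 1983) = 1986)
Add(b, Function('S')(Function('t')(1))) = Add(1986, Mul(2, Pow(1, 3))) = Add(1986, Mul(2, 1)) = Add(1986, 2) = 1988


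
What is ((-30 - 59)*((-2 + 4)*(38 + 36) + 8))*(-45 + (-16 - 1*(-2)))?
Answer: 819156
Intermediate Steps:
((-30 - 59)*((-2 + 4)*(38 + 36) + 8))*(-45 + (-16 - 1*(-2))) = (-89*(2*74 + 8))*(-45 + (-16 + 2)) = (-89*(148 + 8))*(-45 - 14) = -89*156*(-59) = -13884*(-59) = 819156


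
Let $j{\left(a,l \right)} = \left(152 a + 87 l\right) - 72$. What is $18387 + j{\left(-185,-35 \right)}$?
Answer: $-12850$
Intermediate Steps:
$j{\left(a,l \right)} = -72 + 87 l + 152 a$ ($j{\left(a,l \right)} = \left(87 l + 152 a\right) - 72 = -72 + 87 l + 152 a$)
$18387 + j{\left(-185,-35 \right)} = 18387 + \left(-72 + 87 \left(-35\right) + 152 \left(-185\right)\right) = 18387 - 31237 = -12850$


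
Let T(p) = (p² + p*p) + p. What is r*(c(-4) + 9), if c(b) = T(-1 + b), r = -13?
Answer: -702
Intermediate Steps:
T(p) = p + 2*p² (T(p) = (p² + p²) + p = 2*p² + p = p + 2*p²)
c(b) = (-1 + b)*(-1 + 2*b) (c(b) = (-1 + b)*(1 + 2*(-1 + b)) = (-1 + b)*(1 + (-2 + 2*b)) = (-1 + b)*(-1 + 2*b))
r*(c(-4) + 9) = -13*((-1 - 4)*(-1 + 2*(-4)) + 9) = -13*(-5*(-1 - 8) + 9) = -13*(-5*(-9) + 9) = -13*(45 + 9) = -13*54 = -702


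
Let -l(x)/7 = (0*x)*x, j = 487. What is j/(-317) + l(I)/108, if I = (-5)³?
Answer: -487/317 ≈ -1.5363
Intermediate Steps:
I = -125
l(x) = 0 (l(x) = -7*0*x*x = -0*x = -7*0 = 0)
j/(-317) + l(I)/108 = 487/(-317) + 0/108 = 487*(-1/317) + 0*(1/108) = -487/317 + 0 = -487/317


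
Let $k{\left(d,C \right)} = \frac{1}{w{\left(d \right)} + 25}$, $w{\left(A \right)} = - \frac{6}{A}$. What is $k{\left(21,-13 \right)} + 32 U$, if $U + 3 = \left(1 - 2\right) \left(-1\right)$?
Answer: $- \frac{11065}{173} \approx -63.96$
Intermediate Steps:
$U = -2$ ($U = -3 + \left(1 - 2\right) \left(-1\right) = -3 - -1 = -3 + 1 = -2$)
$k{\left(d,C \right)} = \frac{1}{25 - \frac{6}{d}}$ ($k{\left(d,C \right)} = \frac{1}{- \frac{6}{d} + 25} = \frac{1}{25 - \frac{6}{d}}$)
$k{\left(21,-13 \right)} + 32 U = \frac{21}{-6 + 25 \cdot 21} + 32 \left(-2\right) = \frac{21}{-6 + 525} - 64 = \frac{21}{519} - 64 = 21 \cdot \frac{1}{519} - 64 = \frac{7}{173} - 64 = - \frac{11065}{173}$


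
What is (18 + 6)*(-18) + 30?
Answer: -402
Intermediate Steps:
(18 + 6)*(-18) + 30 = 24*(-18) + 30 = -432 + 30 = -402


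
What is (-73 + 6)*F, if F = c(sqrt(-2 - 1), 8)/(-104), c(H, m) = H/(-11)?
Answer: -67*I*sqrt(3)/1144 ≈ -0.10144*I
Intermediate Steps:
c(H, m) = -H/11 (c(H, m) = H*(-1/11) = -H/11)
F = I*sqrt(3)/1144 (F = -sqrt(-2 - 1)/11/(-104) = -I*sqrt(3)/11*(-1/104) = I*sqrt(3)/1144 ≈ 0.001514*I)
(-73 + 6)*F = (-73 + 6)*(I*sqrt(3)/1144) = -67*I*sqrt(3)/1144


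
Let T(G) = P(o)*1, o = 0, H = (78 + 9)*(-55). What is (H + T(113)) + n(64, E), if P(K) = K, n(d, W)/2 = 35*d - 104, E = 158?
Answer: -513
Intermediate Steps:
H = -4785 (H = 87*(-55) = -4785)
n(d, W) = -208 + 70*d (n(d, W) = 2*(35*d - 104) = 2*(-104 + 35*d) = -208 + 70*d)
T(G) = 0 (T(G) = 0*1 = 0)
(H + T(113)) + n(64, E) = (-4785 + 0) + (-208 + 70*64) = -4785 + (-208 + 4480) = -4785 + 4272 = -513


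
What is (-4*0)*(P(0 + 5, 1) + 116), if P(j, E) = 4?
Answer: 0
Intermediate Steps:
(-4*0)*(P(0 + 5, 1) + 116) = (-4*0)*(4 + 116) = 0*120 = 0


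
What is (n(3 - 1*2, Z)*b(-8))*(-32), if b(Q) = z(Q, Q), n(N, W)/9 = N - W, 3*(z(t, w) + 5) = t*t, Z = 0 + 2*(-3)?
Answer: -32928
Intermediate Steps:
Z = -6 (Z = 0 - 6 = -6)
z(t, w) = -5 + t²/3 (z(t, w) = -5 + (t*t)/3 = -5 + t²/3)
n(N, W) = -9*W + 9*N (n(N, W) = 9*(N - W) = -9*W + 9*N)
b(Q) = -5 + Q²/3
(n(3 - 1*2, Z)*b(-8))*(-32) = ((-9*(-6) + 9*(3 - 1*2))*(-5 + (⅓)*(-8)²))*(-32) = ((54 + 9*(3 - 2))*(-5 + (⅓)*64))*(-32) = ((54 + 9*1)*(-5 + 64/3))*(-32) = ((54 + 9)*(49/3))*(-32) = (63*(49/3))*(-32) = 1029*(-32) = -32928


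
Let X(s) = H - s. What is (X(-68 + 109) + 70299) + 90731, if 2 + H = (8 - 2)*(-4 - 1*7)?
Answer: 160921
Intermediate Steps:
H = -68 (H = -2 + (8 - 2)*(-4 - 1*7) = -2 + 6*(-4 - 7) = -2 + 6*(-11) = -2 - 66 = -68)
X(s) = -68 - s
(X(-68 + 109) + 70299) + 90731 = ((-68 - (-68 + 109)) + 70299) + 90731 = ((-68 - 1*41) + 70299) + 90731 = ((-68 - 41) + 70299) + 90731 = (-109 + 70299) + 90731 = 70190 + 90731 = 160921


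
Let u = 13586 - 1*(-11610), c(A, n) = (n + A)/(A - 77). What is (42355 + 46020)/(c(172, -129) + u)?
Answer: 8395625/2393663 ≈ 3.5074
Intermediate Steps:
c(A, n) = (A + n)/(-77 + A)
u = 25196 (u = 13586 + 11610 = 25196)
(42355 + 46020)/(c(172, -129) + u) = (42355 + 46020)/((172 - 129)/(-77 + 172) + 25196) = 88375/(43/95 + 25196) = 88375/(2393663/95) = 88375*(95/2393663) = 8395625/2393663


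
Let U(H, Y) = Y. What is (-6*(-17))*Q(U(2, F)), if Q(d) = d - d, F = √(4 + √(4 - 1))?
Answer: 0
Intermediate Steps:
F = √(4 + √3) ≈ 2.3942
Q(d) = 0
(-6*(-17))*Q(U(2, F)) = -6*(-17)*0 = 102*0 = 0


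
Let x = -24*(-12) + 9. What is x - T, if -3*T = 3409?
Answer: 4300/3 ≈ 1433.3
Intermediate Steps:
T = -3409/3 (T = -⅓*3409 = -3409/3 ≈ -1136.3)
x = 297 (x = 288 + 9 = 297)
x - T = 297 - 1*(-3409/3) = 297 + 3409/3 = 4300/3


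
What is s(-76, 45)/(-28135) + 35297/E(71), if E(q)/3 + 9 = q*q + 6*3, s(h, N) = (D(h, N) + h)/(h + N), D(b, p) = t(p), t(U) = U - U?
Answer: 6156872509/2642720550 ≈ 2.3297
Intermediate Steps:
t(U) = 0
D(b, p) = 0
s(h, N) = h/(N + h) (s(h, N) = (0 + h)/(h + N) = h/(N + h))
E(q) = 27 + 3*q² (E(q) = -27 + 3*(q*q + 6*3) = -27 + 3*(q² + 18) = -27 + 3*(18 + q²) = -27 + (54 + 3*q²) = 27 + 3*q²)
s(-76, 45)/(-28135) + 35297/E(71) = -76/(45 - 76)/(-28135) + 35297/(27 + 3*71²) = -76/(-31)*(-1/28135) + 35297/(27 + 3*5041) = -76*(-1/31)*(-1/28135) + 35297/(27 + 15123) = (76/31)*(-1/28135) + 35297/15150 = -76/872185 + 35297*(1/15150) = -76/872185 + 35297/15150 = 6156872509/2642720550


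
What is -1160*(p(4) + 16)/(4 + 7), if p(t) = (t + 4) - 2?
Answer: -2320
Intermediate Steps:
p(t) = 2 + t (p(t) = (4 + t) - 2 = 2 + t)
-1160*(p(4) + 16)/(4 + 7) = -1160*((2 + 4) + 16)/(4 + 7) = -1160*(6 + 16)/11 = -25520/11 = -1160*2 = -2320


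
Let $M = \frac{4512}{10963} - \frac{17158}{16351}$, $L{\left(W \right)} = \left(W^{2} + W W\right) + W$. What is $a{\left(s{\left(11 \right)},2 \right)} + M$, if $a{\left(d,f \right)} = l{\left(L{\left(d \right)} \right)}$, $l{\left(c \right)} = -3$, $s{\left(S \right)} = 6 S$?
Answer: $- \frac{652095481}{179256013} \approx -3.6378$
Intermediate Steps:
$L{\left(W \right)} = W + 2 W^{2}$ ($L{\left(W \right)} = \left(W^{2} + W^{2}\right) + W = 2 W^{2} + W = W + 2 W^{2}$)
$a{\left(d,f \right)} = -3$
$M = - \frac{114327442}{179256013}$ ($M = 4512 \cdot \frac{1}{10963} - \frac{17158}{16351} = \frac{4512}{10963} - \frac{17158}{16351} = - \frac{114327442}{179256013} \approx -0.63779$)
$a{\left(s{\left(11 \right)},2 \right)} + M = -3 - \frac{114327442}{179256013} = - \frac{652095481}{179256013}$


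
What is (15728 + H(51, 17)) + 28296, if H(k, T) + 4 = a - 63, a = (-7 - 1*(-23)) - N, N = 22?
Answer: 43951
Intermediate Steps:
a = -6 (a = (-7 - 1*(-23)) - 1*22 = (-7 + 23) - 22 = 16 - 22 = -6)
H(k, T) = -73 (H(k, T) = -4 + (-6 - 63) = -4 - 69 = -73)
(15728 + H(51, 17)) + 28296 = (15728 - 73) + 28296 = 15655 + 28296 = 43951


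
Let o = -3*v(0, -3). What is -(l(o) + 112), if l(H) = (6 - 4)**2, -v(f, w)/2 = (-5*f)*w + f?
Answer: -116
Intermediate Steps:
v(f, w) = -2*f + 10*f*w (v(f, w) = -2*((-5*f)*w + f) = -2*(-5*f*w + f) = -2*(f - 5*f*w) = -2*f + 10*f*w)
o = 0 (o = -6*0*(-1 + 5*(-3)) = -6*0*(-1 - 15) = -6*0*(-16) = -3*0 = 0)
l(H) = 4 (l(H) = 2**2 = 4)
-(l(o) + 112) = -(4 + 112) = -1*116 = -116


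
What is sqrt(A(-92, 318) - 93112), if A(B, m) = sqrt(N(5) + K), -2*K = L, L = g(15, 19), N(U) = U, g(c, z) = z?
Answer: sqrt(-372448 + 6*I*sqrt(2))/2 ≈ 0.0034759 + 305.14*I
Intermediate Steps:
L = 19
K = -19/2 (K = -1/2*19 = -19/2 ≈ -9.5000)
A(B, m) = 3*I*sqrt(2)/2 (A(B, m) = sqrt(5 - 19/2) = sqrt(-9/2) = 3*I*sqrt(2)/2)
sqrt(A(-92, 318) - 93112) = sqrt(3*I*sqrt(2)/2 - 93112) = sqrt(-93112 + 3*I*sqrt(2)/2)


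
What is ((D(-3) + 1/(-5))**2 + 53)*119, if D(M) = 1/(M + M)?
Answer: 5690699/900 ≈ 6323.0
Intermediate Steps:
D(M) = 1/(2*M)
((D(-3) + 1/(-5))**2 + 53)*119 = (((1/2)/(-3) + 1/(-5))**2 + 53)*119 = (((1/2)*(-1/3) - 1/5)**2 + 53)*119 = ((-1/6 - 1/5)**2 + 53)*119 = ((-11/30)**2 + 53)*119 = (121/900 + 53)*119 = (47821/900)*119 = 5690699/900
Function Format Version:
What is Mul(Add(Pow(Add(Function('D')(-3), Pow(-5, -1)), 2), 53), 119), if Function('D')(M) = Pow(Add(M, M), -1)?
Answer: Rational(5690699, 900) ≈ 6323.0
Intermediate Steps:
Function('D')(M) = Mul(Rational(1, 2), Pow(M, -1)) (Function('D')(M) = Pow(Mul(2, M), -1) = Mul(Rational(1, 2), Pow(M, -1)))
Mul(Add(Pow(Add(Function('D')(-3), Pow(-5, -1)), 2), 53), 119) = Mul(Add(Pow(Add(Mul(Rational(1, 2), Pow(-3, -1)), Pow(-5, -1)), 2), 53), 119) = Mul(Add(Pow(Add(Mul(Rational(1, 2), Rational(-1, 3)), Rational(-1, 5)), 2), 53), 119) = Mul(Add(Pow(Add(Rational(-1, 6), Rational(-1, 5)), 2), 53), 119) = Mul(Add(Pow(Rational(-11, 30), 2), 53), 119) = Mul(Add(Rational(121, 900), 53), 119) = Mul(Rational(47821, 900), 119) = Rational(5690699, 900)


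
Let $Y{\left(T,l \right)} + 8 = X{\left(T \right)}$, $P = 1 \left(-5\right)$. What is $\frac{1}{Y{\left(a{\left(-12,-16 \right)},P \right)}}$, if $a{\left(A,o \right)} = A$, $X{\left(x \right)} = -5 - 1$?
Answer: $- \frac{1}{14} \approx -0.071429$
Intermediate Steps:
$X{\left(x \right)} = -6$
$P = -5$
$Y{\left(T,l \right)} = -14$ ($Y{\left(T,l \right)} = -8 - 6 = -14$)
$\frac{1}{Y{\left(a{\left(-12,-16 \right)},P \right)}} = \frac{1}{-14} = - \frac{1}{14}$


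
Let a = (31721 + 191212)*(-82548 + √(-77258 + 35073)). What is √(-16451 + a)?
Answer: √(-18402689735 + 222933*I*√42185) ≈ 169.0 + 1.3566e+5*I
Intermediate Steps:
a = -18402673284 + 222933*I*√42185 (a = 222933*(-82548 + √(-42185)) = 222933*(-82548 + I*√42185) = -18402673284 + 222933*I*√42185 ≈ -1.8403e+10 + 4.5788e+7*I)
√(-16451 + a) = √(-16451 + (-18402673284 + 222933*I*√42185)) = √(-18402689735 + 222933*I*√42185)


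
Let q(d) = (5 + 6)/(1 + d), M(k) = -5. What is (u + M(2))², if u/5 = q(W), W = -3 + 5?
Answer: 1600/9 ≈ 177.78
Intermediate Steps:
W = 2
q(d) = 11/(1 + d)
u = 55/3 (u = 5*(11/(1 + 2)) = 5*(11/3) = 55/3 ≈ 18.333)
(u + M(2))² = (55/3 - 5)² = (40/3)² = 1600/9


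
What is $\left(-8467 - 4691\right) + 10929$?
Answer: $-2229$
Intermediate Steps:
$\left(-8467 - 4691\right) + 10929 = -13158 + 10929 = -2229$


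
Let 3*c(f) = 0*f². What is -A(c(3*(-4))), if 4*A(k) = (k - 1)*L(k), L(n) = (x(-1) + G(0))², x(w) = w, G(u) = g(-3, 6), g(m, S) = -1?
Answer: 1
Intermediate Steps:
G(u) = -1
c(f) = 0 (c(f) = (0*f²)/3 = (⅓)*0 = 0)
L(n) = 4 (L(n) = (-1 - 1)² = (-2)² = 4)
A(k) = -1 + k (A(k) = ((k - 1)*4)/4 = ((-1 + k)*4)/4 = (-4 + 4*k)/4 = -1 + k)
-A(c(3*(-4))) = -(-1 + 0) = -1*(-1) = 1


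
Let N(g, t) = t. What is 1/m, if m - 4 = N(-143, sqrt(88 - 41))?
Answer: -4/31 + sqrt(47)/31 ≈ 0.092118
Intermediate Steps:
m = 4 + sqrt(47) (m = 4 + sqrt(88 - 41) = 4 + sqrt(47) ≈ 10.856)
1/m = 1/(4 + sqrt(47))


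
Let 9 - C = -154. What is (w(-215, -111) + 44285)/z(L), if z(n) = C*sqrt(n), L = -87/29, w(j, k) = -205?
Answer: -44080*I*sqrt(3)/489 ≈ -156.13*I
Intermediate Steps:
C = 163 (C = 9 - 1*(-154) = 9 + 154 = 163)
L = -3 (L = -87*1/29 = -3)
z(n) = 163*sqrt(n)
(w(-215, -111) + 44285)/z(L) = (-205 + 44285)/((163*sqrt(-3))) = 44080/((163*(I*sqrt(3)))) = 44080/((163*I*sqrt(3))) = 44080*(-I*sqrt(3)/489) = -44080*I*sqrt(3)/489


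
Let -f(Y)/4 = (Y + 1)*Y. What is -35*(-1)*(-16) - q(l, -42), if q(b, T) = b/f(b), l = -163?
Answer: -362881/648 ≈ -560.00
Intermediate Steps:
f(Y) = -4*Y*(1 + Y) (f(Y) = -4*(Y + 1)*Y = -4*(1 + Y)*Y = -4*Y*(1 + Y))
q(b, T) = -1/(4*(1 + b)) (q(b, T) = b/((-4*b*(1 + b))) = b*(-1/(4*b*(1 + b))) = -1/(4*(1 + b)))
-35*(-1)*(-16) - q(l, -42) = -35*(-1)*(-16) - (-1)/(4 + 4*(-163)) = 35*(-16) - (-1)/(4 - 652) = -560 - (-1)/(-648) = -560 - (-1)*(-1)/648 = -560 - 1*1/648 = -560 - 1/648 = -362881/648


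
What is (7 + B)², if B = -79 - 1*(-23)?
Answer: 2401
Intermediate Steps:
B = -56 (B = -79 + 23 = -56)
(7 + B)² = (7 - 56)² = (-49)² = 2401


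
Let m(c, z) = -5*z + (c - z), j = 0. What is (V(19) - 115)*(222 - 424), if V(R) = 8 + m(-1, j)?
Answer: 21816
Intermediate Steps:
m(c, z) = c - 6*z
V(R) = 7 (V(R) = 8 + (-1 - 6*0) = 8 + (-1 + 0) = 8 - 1 = 7)
(V(19) - 115)*(222 - 424) = (7 - 115)*(222 - 424) = -108*(-202) = 21816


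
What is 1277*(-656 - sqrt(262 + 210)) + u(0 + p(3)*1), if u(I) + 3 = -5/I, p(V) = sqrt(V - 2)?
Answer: -837720 - 2554*sqrt(118) ≈ -8.6546e+5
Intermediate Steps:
p(V) = sqrt(-2 + V)
u(I) = -3 - 5/I
1277*(-656 - sqrt(262 + 210)) + u(0 + p(3)*1) = 1277*(-656 - sqrt(262 + 210)) + (-3 - 5/(0 + sqrt(-2 + 3)*1)) = 1277*(-656 - sqrt(472)) + (-3 - 5/(0 + sqrt(1)*1)) = 1277*(-656 - 2*sqrt(118)) + (-3 - 5/(0 + 1*1)) = 1277*(-656 - 2*sqrt(118)) + (-3 - 5/(0 + 1)) = (-837712 - 2554*sqrt(118)) + (-3 - 5/1) = (-837712 - 2554*sqrt(118)) + (-3 - 5*1) = (-837712 - 2554*sqrt(118)) + (-3 - 5) = (-837712 - 2554*sqrt(118)) - 8 = -837720 - 2554*sqrt(118)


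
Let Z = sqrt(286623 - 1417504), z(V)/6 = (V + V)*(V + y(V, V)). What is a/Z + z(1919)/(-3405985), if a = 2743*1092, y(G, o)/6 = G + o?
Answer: -574479516/3405985 - 2995356*I*sqrt(1130881)/1130881 ≈ -168.67 - 2816.7*I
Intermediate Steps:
y(G, o) = 6*G + 6*o (y(G, o) = 6*(G + o) = 6*G + 6*o)
z(V) = 156*V**2 (z(V) = 6*((V + V)*(V + (6*V + 6*V))) = 6*((2*V)*(V + 12*V)) = 6*((2*V)*(13*V)) = 6*(26*V**2) = 156*V**2)
a = 2995356
Z = I*sqrt(1130881) (Z = sqrt(-1130881) = I*sqrt(1130881) ≈ 1063.4*I)
a/Z + z(1919)/(-3405985) = 2995356/((I*sqrt(1130881))) + (156*1919**2)/(-3405985) = 2995356*(-I*sqrt(1130881)/1130881) + (156*3682561)*(-1/3405985) = -2995356*I*sqrt(1130881)/1130881 + 574479516*(-1/3405985) = -2995356*I*sqrt(1130881)/1130881 - 574479516/3405985 = -574479516/3405985 - 2995356*I*sqrt(1130881)/1130881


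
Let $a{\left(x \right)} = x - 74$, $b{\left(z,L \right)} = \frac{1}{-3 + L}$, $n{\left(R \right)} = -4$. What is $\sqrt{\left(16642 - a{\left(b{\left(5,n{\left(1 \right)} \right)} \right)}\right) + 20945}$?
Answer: $\frac{6 \sqrt{51261}}{7} \approx 194.06$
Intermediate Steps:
$a{\left(x \right)} = -74 + x$ ($a{\left(x \right)} = x - 74 = -74 + x$)
$\sqrt{\left(16642 - a{\left(b{\left(5,n{\left(1 \right)} \right)} \right)}\right) + 20945} = \sqrt{\left(16642 - \left(-74 + \frac{1}{-3 - 4}\right)\right) + 20945} = \sqrt{\left(16642 - \left(-74 + \frac{1}{-7}\right)\right) + 20945} = \sqrt{\left(16642 - \left(-74 - \frac{1}{7}\right)\right) + 20945} = \sqrt{\left(16642 - - \frac{519}{7}\right) + 20945} = \sqrt{\left(16642 + \frac{519}{7}\right) + 20945} = \sqrt{\frac{117013}{7} + 20945} = \sqrt{\frac{263628}{7}} = \frac{6 \sqrt{51261}}{7}$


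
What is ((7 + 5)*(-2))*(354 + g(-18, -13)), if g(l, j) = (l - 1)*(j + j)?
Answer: -20352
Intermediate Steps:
g(l, j) = 2*j*(-1 + l) (g(l, j) = (-1 + l)*(2*j) = 2*j*(-1 + l))
((7 + 5)*(-2))*(354 + g(-18, -13)) = ((7 + 5)*(-2))*(354 + 2*(-13)*(-1 - 18)) = (12*(-2))*(354 + 2*(-13)*(-19)) = -24*(354 + 494) = -24*848 = -20352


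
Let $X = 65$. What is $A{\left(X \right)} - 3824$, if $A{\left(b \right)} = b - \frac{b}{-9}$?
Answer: $- \frac{33766}{9} \approx -3751.8$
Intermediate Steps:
$A{\left(b \right)} = \frac{10 b}{9}$ ($A{\left(b \right)} = b - b \left(- \frac{1}{9}\right) = b - - \frac{b}{9} = b + \frac{b}{9} = \frac{10 b}{9}$)
$A{\left(X \right)} - 3824 = \frac{10}{9} \cdot 65 - 3824 = \frac{650}{9} - 3824 = - \frac{33766}{9}$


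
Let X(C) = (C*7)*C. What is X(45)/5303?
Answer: 14175/5303 ≈ 2.6730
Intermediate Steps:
X(C) = 7*C² (X(C) = (7*C)*C = 7*C²)
X(45)/5303 = (7*45²)/5303 = (7*2025)*(1/5303) = 14175*(1/5303) = 14175/5303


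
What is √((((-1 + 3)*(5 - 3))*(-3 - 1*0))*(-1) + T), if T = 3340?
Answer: 2*√838 ≈ 57.896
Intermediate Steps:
√((((-1 + 3)*(5 - 3))*(-3 - 1*0))*(-1) + T) = √((((-1 + 3)*(5 - 3))*(-3 - 1*0))*(-1) + 3340) = √(((2*2)*(-3 + 0))*(-1) + 3340) = √((4*(-3))*(-1) + 3340) = √(-12*(-1) + 3340) = √(12 + 3340) = √3352 = 2*√838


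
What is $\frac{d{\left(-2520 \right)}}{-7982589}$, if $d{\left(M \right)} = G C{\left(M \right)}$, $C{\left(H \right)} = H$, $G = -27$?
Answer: $- \frac{22680}{2660863} \approx -0.0085236$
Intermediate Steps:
$d{\left(M \right)} = - 27 M$
$\frac{d{\left(-2520 \right)}}{-7982589} = \frac{\left(-27\right) \left(-2520\right)}{-7982589} = 68040 \left(- \frac{1}{7982589}\right) = - \frac{22680}{2660863}$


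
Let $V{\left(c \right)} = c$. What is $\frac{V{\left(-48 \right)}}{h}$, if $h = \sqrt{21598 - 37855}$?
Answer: $\frac{16 i \sqrt{16257}}{5419} \approx 0.37646 i$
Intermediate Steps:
$h = i \sqrt{16257}$ ($h = \sqrt{-16257} = i \sqrt{16257} \approx 127.5 i$)
$\frac{V{\left(-48 \right)}}{h} = - \frac{48}{i \sqrt{16257}} = - 48 \left(- \frac{i \sqrt{16257}}{16257}\right) = \frac{16 i \sqrt{16257}}{5419}$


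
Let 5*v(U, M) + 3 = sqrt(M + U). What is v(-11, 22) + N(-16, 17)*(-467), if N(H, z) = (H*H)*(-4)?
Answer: 2391037/5 + sqrt(11)/5 ≈ 4.7821e+5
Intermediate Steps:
N(H, z) = -4*H**2 (N(H, z) = H**2*(-4) = -4*H**2)
v(U, M) = -3/5 + sqrt(M + U)/5
v(-11, 22) + N(-16, 17)*(-467) = (-3/5 + sqrt(22 - 11)/5) - 4*(-16)**2*(-467) = (-3/5 + sqrt(11)/5) - 4*256*(-467) = (-3/5 + sqrt(11)/5) - 1024*(-467) = (-3/5 + sqrt(11)/5) + 478208 = 2391037/5 + sqrt(11)/5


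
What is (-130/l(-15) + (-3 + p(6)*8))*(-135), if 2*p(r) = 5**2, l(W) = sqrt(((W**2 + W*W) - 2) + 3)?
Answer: -13095 + 17550*sqrt(451)/451 ≈ -12269.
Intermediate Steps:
l(W) = sqrt(1 + 2*W**2) (l(W) = sqrt(((W**2 + W**2) - 2) + 3) = sqrt((2*W**2 - 2) + 3) = sqrt((-2 + 2*W**2) + 3) = sqrt(1 + 2*W**2))
p(r) = 25/2 (p(r) = (1/2)*5**2 = (1/2)*25 = 25/2)
(-130/l(-15) + (-3 + p(6)*8))*(-135) = (-130/sqrt(1 + 2*(-15)**2) + (-3 + (25/2)*8))*(-135) = (-130/sqrt(1 + 2*225) + (-3 + 100))*(-135) = (-130/sqrt(1 + 450) + 97)*(-135) = (-130*sqrt(451)/451 + 97)*(-135) = (97 - 130*sqrt(451)/451)*(-135) = -13095 + 17550*sqrt(451)/451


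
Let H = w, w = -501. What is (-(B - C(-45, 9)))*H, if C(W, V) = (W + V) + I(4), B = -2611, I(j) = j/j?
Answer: -1290576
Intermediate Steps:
I(j) = 1
C(W, V) = 1 + V + W (C(W, V) = (W + V) + 1 = (V + W) + 1 = 1 + V + W)
H = -501
(-(B - C(-45, 9)))*H = -(-2611 - (1 + 9 - 45))*(-501) = -(-2611 - 1*(-35))*(-501) = -(-2611 + 35)*(-501) = -1*(-2576)*(-501) = 2576*(-501) = -1290576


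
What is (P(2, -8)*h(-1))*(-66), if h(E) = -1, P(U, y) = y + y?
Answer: -1056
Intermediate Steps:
P(U, y) = 2*y
(P(2, -8)*h(-1))*(-66) = ((2*(-8))*(-1))*(-66) = -16*(-1)*(-66) = 16*(-66) = -1056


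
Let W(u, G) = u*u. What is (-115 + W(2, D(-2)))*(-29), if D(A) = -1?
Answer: 3219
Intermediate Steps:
W(u, G) = u²
(-115 + W(2, D(-2)))*(-29) = (-115 + 2²)*(-29) = (-115 + 4)*(-29) = -111*(-29) = 3219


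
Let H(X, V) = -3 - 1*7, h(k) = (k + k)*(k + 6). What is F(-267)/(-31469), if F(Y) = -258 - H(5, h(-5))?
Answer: 248/31469 ≈ 0.0078808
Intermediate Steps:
h(k) = 2*k*(6 + k) (h(k) = (2*k)*(6 + k) = 2*k*(6 + k))
H(X, V) = -10 (H(X, V) = -3 - 7 = -10)
F(Y) = -248 (F(Y) = -258 - 1*(-10) = -258 + 10 = -248)
F(-267)/(-31469) = -248/(-31469) = -248*(-1/31469) = 248/31469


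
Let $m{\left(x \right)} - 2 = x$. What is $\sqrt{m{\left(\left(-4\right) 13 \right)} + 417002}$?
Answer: $6 \sqrt{11582} \approx 645.72$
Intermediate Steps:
$m{\left(x \right)} = 2 + x$
$\sqrt{m{\left(\left(-4\right) 13 \right)} + 417002} = \sqrt{\left(2 - 52\right) + 417002} = \sqrt{-50 + 417002} = \sqrt{416952} = 6 \sqrt{11582}$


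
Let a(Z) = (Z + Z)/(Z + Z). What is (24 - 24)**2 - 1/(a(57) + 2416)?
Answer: -1/2417 ≈ -0.00041374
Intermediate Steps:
a(Z) = 1 (a(Z) = (2*Z)/((2*Z)) = (2*Z)*(1/(2*Z)) = 1)
(24 - 24)**2 - 1/(a(57) + 2416) = (24 - 24)**2 - 1/(1 + 2416) = 0**2 - 1/2417 = 0 - 1*1/2417 = 0 - 1/2417 = -1/2417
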